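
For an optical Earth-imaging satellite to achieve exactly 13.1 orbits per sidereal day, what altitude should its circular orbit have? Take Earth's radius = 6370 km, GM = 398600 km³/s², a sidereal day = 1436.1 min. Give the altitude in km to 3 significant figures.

1220 km

Required period T = 86166 / 13.1 = 6577.6 s.
From T = 2π√(a³/μ): a = (μ T²/4π²)^(1/3) = (398600 × 6577.6² / 4π²)^(1/3) = 7588 km.
Altitude h = a − R = 7588 − 6370 = 1218 km.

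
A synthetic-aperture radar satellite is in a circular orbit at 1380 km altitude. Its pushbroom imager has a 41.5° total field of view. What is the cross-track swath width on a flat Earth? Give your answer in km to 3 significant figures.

Half-angle = 41.5°/2 = 20.75°.
Swath width ≈ 2h·tan(θ/2) = 2 × 1380 × tan(20.75°) = 1045.7 km.

1050 km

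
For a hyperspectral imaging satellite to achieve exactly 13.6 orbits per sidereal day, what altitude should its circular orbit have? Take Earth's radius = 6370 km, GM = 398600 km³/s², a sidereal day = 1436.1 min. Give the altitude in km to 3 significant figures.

1030 km

Required period T = 86166 / 13.6 = 6335.7 s.
From T = 2π√(a³/μ): a = (μ T²/4π²)^(1/3) = (398600 × 6335.7² / 4π²)^(1/3) = 7400 km.
Altitude h = a − R = 7400 − 6370 = 1030 km.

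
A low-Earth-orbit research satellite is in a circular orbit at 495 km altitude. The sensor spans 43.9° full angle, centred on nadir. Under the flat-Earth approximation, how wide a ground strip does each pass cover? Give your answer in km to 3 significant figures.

Half-angle = 43.9°/2 = 21.95°.
Swath width ≈ 2h·tan(θ/2) = 2 × 495 × tan(21.95°) = 399.0 km.

399 km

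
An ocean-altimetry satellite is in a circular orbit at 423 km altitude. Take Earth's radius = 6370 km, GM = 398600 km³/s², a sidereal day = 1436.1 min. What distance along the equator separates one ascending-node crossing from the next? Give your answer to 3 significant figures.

Semi-major axis a = 6370 + 423 = 6793 km. Period T = 2π√(a³/μ) = 2π√(6793³/398600) = 5571.9 s = 92.87 min.
During one orbit Earth rotates (5571.9 / 86166) × 360° = 23.28°.
At the equator that is 23.28° × (2π·6370/360) km/° = 23.28 × 111.2 = 2588 km.

2590 km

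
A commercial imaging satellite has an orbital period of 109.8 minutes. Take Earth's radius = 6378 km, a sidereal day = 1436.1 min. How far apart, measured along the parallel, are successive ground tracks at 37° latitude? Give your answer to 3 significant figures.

2450 km

T = 109.8 min = 6588.0 s.
Node shift per orbit = (6588.0/86166) × 360° = 27.52°.
Equatorial spacing = 27.52 × 111.3 km/° = 3064 km.
At 37° latitude, spacing = 3064 × cos(37°) = 2447 km.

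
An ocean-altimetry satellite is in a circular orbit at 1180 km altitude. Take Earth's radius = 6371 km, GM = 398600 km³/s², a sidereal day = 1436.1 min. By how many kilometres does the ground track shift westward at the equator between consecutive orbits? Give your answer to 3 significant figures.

3030 km

Semi-major axis a = 6371 + 1180 = 7551 km. Period T = 2π√(a³/μ) = 2π√(7551³/398600) = 6530.1 s = 108.83 min.
During one orbit Earth rotates (6530.1 / 86166) × 360° = 27.28°.
At the equator that is 27.28° × (2π·6371/360) km/° = 27.28 × 111.2 = 3034 km.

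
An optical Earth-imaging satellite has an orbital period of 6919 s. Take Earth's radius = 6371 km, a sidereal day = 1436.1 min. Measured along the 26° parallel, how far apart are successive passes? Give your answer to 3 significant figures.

Node shift per orbit = (6919.0/86166) × 360° = 28.91°.
Equatorial spacing = 28.91 × 111.2 km/° = 3214 km.
At 26° latitude, spacing = 3214 × cos(26°) = 2889 km.

2890 km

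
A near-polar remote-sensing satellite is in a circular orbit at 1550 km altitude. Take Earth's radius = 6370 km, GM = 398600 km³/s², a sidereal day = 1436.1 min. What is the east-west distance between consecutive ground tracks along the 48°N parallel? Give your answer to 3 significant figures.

Semi-major axis a = 6370 + 1550 = 7920 km. Period T = 2π√(a³/μ) = 2π√(7920³/398600) = 7014.5 s = 116.91 min.
Node shift per orbit = (7014.5/86166) × 360° = 29.31°.
Equatorial spacing = 29.31 × 111.2 km/° = 3258 km.
At 48° latitude, spacing = 3258 × cos(48°) = 2180 km.

2180 km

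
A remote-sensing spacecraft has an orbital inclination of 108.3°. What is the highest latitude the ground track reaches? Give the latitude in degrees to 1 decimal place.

Retrograde orbit: the ground track reaches ±(180° − i) = ±(180 − 108.3) = ±71.7°.

71.7°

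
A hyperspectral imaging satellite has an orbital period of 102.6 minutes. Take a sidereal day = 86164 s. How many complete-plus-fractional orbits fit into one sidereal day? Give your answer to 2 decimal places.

14.00

T = 102.6 min = 6156.0 s.
Orbits per sidereal day = 86164 / 6156.0 = 13.997.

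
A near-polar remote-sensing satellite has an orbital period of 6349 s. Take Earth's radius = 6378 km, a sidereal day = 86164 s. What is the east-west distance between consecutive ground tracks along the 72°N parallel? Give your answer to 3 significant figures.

912 km

Node shift per orbit = (6349.0/86164) × 360° = 26.53°.
Equatorial spacing = 26.53 × 111.3 km/° = 2953 km.
At 72° latitude, spacing = 2953 × cos(72°) = 912 km.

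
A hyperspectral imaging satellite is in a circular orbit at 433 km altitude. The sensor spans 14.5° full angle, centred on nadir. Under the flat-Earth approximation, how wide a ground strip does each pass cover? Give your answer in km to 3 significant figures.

Half-angle = 14.5°/2 = 7.25°.
Swath width ≈ 2h·tan(θ/2) = 2 × 433 × tan(7.25°) = 110.2 km.

110 km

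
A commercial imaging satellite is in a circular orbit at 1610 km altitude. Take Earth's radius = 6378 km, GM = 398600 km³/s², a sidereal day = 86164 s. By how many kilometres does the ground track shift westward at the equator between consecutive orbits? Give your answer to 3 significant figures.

Semi-major axis a = 6378 + 1610 = 7988 km. Period T = 2π√(a³/μ) = 2π√(7988³/398600) = 7105.1 s = 118.42 min.
During one orbit Earth rotates (7105.1 / 86164) × 360° = 29.69°.
At the equator that is 29.69° × (2π·6378/360) km/° = 29.69 × 111.3 = 3305 km.

3300 km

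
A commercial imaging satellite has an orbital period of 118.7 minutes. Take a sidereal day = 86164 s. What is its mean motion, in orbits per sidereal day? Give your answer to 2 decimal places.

T = 118.7 min = 7122.0 s.
Orbits per sidereal day = 86164 / 7122.0 = 12.098.

12.10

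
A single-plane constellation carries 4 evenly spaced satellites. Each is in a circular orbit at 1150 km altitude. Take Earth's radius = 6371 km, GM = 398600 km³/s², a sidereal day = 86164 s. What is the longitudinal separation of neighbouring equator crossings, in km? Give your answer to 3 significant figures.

Semi-major axis a = 6371 + 1150 = 7521 km. Period T = 2π√(a³/μ) = 2π√(7521³/398600) = 6491.2 s = 108.19 min.
Single-satellite node shift = (6491.2/86164) × 360° = 27.12°.
With 4 satellites evenly phased, successive equator crossings are 27.12/4 = 6.780° apart.
That is 6.780 × 111.2 = 754 km at the equator.

754 km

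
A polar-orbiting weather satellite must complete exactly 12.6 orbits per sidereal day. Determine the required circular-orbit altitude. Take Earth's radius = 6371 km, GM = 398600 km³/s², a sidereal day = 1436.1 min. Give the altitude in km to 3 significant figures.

Required period T = 86166 / 12.6 = 6838.6 s.
From T = 2π√(a³/μ): a = (μ T²/4π²)^(1/3) = (398600 × 6838.6² / 4π²)^(1/3) = 7787 km.
Altitude h = a − R = 7787 − 6371 = 1416 km.

1420 km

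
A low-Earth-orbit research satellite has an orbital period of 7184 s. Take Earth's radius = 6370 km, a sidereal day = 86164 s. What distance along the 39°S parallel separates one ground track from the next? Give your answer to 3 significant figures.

Node shift per orbit = (7184.0/86164) × 360° = 30.02°.
Equatorial spacing = 30.02 × 111.2 km/° = 3337 km.
At 39° latitude, spacing = 3337 × cos(39°) = 2593 km.

2590 km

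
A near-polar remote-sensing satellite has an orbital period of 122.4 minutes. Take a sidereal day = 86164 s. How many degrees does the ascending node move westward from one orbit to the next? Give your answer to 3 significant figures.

T = 122.4 min = 7344.0 s.
During one orbit Earth rotates (7344.0 / 86164) × 360° = 30.68°.

30.7°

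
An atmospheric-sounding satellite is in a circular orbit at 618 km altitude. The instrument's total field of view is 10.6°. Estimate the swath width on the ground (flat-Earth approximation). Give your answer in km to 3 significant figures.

Half-angle = 10.6°/2 = 5.3°.
Swath width ≈ 2h·tan(θ/2) = 2 × 618 × tan(5.3°) = 114.7 km.

115 km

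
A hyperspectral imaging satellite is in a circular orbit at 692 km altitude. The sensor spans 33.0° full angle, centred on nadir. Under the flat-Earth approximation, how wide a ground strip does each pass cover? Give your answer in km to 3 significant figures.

Half-angle = 33.0°/2 = 16.5°.
Swath width ≈ 2h·tan(θ/2) = 2 × 692 × tan(16.5°) = 410.0 km.

410 km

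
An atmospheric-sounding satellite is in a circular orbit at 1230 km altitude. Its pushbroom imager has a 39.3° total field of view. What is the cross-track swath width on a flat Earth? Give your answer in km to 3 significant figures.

Half-angle = 39.3°/2 = 19.65°.
Swath width ≈ 2h·tan(θ/2) = 2 × 1230 × tan(19.65°) = 878.4 km.

878 km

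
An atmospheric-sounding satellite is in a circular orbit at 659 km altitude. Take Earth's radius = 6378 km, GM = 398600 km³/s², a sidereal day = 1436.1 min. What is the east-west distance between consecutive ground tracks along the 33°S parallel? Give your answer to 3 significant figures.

Semi-major axis a = 6378 + 659 = 7037 km. Period T = 2π√(a³/μ) = 2π√(7037³/398600) = 5874.8 s = 97.91 min.
Node shift per orbit = (5874.8/86166) × 360° = 24.54°.
Equatorial spacing = 24.54 × 111.3 km/° = 2732 km.
At 33° latitude, spacing = 2732 × cos(33°) = 2291 km.

2290 km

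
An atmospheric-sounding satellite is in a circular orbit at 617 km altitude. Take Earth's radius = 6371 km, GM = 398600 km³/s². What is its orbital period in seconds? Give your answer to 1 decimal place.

Semi-major axis a = 6371 + 617 = 6988 km. Period T = 2π√(a³/μ) = 2π√(6988³/398600) = 5813.5 s = 96.89 min.

5813.5 seconds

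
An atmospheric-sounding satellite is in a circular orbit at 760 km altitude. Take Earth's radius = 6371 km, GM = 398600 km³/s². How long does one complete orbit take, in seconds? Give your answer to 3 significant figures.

5990 seconds

Semi-major axis a = 6371 + 760 = 7131 km. Period T = 2π√(a³/μ) = 2π√(7131³/398600) = 5992.9 s = 99.88 min.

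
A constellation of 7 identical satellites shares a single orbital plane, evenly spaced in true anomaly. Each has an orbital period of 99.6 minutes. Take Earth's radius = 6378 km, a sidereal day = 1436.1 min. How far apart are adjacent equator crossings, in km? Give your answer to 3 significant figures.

T = 99.6 min = 5976.0 s.
Single-satellite node shift = (5976.0/86166) × 360° = 24.97°.
With 7 satellites evenly phased, successive equator crossings are 24.97/7 = 3.567° apart.
That is 3.567 × 111.3 = 397 km at the equator.

397 km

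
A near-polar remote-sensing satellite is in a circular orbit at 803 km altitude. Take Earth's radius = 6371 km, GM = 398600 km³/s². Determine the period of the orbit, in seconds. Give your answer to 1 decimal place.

6047.2 seconds

Semi-major axis a = 6371 + 803 = 7174 km. Period T = 2π√(a³/μ) = 2π√(7174³/398600) = 6047.2 s = 100.79 min.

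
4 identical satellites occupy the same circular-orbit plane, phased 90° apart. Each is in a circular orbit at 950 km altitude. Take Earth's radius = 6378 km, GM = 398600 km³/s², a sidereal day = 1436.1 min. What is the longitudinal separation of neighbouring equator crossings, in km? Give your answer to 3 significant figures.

726 km

Semi-major axis a = 6378 + 950 = 7328 km. Period T = 2π√(a³/μ) = 2π√(7328³/398600) = 6242.9 s = 104.05 min.
Single-satellite node shift = (6242.9/86166) × 360° = 26.08°.
With 4 satellites evenly phased, successive equator crossings are 26.08/4 = 6.521° apart.
That is 6.521 × 111.3 = 726 km at the equator.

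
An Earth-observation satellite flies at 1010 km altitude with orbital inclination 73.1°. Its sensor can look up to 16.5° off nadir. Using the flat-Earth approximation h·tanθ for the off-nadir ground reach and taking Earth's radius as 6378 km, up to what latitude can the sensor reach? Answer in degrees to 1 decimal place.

For a prograde orbit the ground track reaches latitude ±i = ±73.1°.
Sensor half-swath on the ground ≈ 1010·tan(16.5°) = 299 km = 2.69° of latitude.
Maximum observable latitude ≈ 73.1 + 2.69 = 75.8°.

75.8°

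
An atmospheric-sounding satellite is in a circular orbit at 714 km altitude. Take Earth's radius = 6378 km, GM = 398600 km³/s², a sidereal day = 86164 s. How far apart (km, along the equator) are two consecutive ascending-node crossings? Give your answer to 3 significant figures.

2760 km

Semi-major axis a = 6378 + 714 = 7092 km. Period T = 2π√(a³/μ) = 2π√(7092³/398600) = 5943.8 s = 99.06 min.
During one orbit Earth rotates (5943.8 / 86164) × 360° = 24.83°.
At the equator that is 24.83° × (2π·6378/360) km/° = 24.83 × 111.3 = 2764 km.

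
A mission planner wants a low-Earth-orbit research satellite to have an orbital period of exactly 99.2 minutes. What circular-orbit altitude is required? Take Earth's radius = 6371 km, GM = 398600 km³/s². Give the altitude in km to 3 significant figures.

728 km

T = 99.2 min = 5952.0 s.
From T = 2π√(a³/μ): a = (μ T²/4π²)^(1/3) = (398600 × 5952.0² / 4π²)^(1/3) = 7099 km.
Altitude h = a − R = 7099 − 6371 = 728 km.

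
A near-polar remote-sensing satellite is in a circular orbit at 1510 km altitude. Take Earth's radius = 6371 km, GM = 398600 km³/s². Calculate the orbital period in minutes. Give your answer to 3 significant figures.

116 min

Semi-major axis a = 6371 + 1510 = 7881 km. Period T = 2π√(a³/μ) = 2π√(7881³/398600) = 6962.8 s = 116.05 min.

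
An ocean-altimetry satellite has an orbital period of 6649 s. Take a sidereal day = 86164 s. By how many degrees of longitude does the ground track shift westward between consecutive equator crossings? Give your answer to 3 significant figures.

During one orbit Earth rotates (6649.0 / 86164) × 360° = 27.78°.

27.8°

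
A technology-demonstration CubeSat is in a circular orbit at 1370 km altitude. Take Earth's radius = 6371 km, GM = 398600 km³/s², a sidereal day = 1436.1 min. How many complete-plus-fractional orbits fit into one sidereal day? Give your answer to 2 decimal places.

12.71

Semi-major axis a = 6371 + 1370 = 7741 km. Period T = 2π√(a³/μ) = 2π√(7741³/398600) = 6778.1 s = 112.97 min.
Orbits per sidereal day = 86166 / 6778.1 = 12.712.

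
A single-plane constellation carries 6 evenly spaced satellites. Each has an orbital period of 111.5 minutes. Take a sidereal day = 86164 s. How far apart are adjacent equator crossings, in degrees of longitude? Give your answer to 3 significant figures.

4.66°

T = 111.5 min = 6690.0 s.
Single-satellite node shift = (6690.0/86164) × 360° = 27.95°.
With 6 satellites evenly phased, successive equator crossings are 27.95/6 = 4.659° apart.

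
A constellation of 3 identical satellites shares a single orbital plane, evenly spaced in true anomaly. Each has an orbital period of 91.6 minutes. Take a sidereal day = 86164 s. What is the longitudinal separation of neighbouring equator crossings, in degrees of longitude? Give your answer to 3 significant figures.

7.65°

T = 91.6 min = 5496.0 s.
Single-satellite node shift = (5496.0/86164) × 360° = 22.96°.
With 3 satellites evenly phased, successive equator crossings are 22.96/3 = 7.654° apart.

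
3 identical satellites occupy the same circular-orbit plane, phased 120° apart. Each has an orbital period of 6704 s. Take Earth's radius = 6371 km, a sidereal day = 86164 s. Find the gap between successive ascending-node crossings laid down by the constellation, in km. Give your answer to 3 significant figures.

1040 km

Single-satellite node shift = (6704.0/86164) × 360° = 28.01°.
With 3 satellites evenly phased, successive equator crossings are 28.01/3 = 9.337° apart.
That is 9.337 × 111.2 = 1038 km at the equator.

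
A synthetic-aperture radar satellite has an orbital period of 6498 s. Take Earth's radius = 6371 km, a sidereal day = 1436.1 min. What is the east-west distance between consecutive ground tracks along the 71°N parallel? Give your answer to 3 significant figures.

983 km

Node shift per orbit = (6498.0/86166) × 360° = 27.15°.
Equatorial spacing = 27.15 × 111.2 km/° = 3019 km.
At 71° latitude, spacing = 3019 × cos(71°) = 983 km.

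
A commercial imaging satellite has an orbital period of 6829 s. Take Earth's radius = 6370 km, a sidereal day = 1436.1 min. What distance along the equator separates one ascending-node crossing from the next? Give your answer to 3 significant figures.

3170 km

During one orbit Earth rotates (6829.0 / 86166) × 360° = 28.53°.
At the equator that is 28.53° × (2π·6370/360) km/° = 28.53 × 111.2 = 3172 km.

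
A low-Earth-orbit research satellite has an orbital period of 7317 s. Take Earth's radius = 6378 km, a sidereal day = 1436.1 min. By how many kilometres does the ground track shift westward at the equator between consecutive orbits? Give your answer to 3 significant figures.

During one orbit Earth rotates (7317.0 / 86166) × 360° = 30.57°.
At the equator that is 30.57° × (2π·6378/360) km/° = 30.57 × 111.3 = 3403 km.

3400 km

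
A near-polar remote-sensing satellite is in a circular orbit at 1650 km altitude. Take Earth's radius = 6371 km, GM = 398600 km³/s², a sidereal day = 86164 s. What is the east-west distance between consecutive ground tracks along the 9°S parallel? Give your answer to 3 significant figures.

3280 km

Semi-major axis a = 6371 + 1650 = 8021 km. Period T = 2π√(a³/μ) = 2π√(8021³/398600) = 7149.1 s = 119.15 min.
Node shift per orbit = (7149.1/86164) × 360° = 29.87°.
Equatorial spacing = 29.87 × 111.2 km/° = 3321 km.
At 9° latitude, spacing = 3321 × cos(9°) = 3280 km.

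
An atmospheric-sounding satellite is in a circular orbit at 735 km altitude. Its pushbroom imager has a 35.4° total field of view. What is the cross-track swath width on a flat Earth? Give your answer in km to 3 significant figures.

Half-angle = 35.4°/2 = 17.7°.
Swath width ≈ 2h·tan(θ/2) = 2 × 735 × tan(17.7°) = 469.1 km.

469 km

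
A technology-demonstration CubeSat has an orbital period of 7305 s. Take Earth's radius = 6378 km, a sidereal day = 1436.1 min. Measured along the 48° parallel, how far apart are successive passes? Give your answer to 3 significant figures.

Node shift per orbit = (7305.0/86166) × 360° = 30.52°.
Equatorial spacing = 30.52 × 111.3 km/° = 3397 km.
At 48° latitude, spacing = 3397 × cos(48°) = 2273 km.

2270 km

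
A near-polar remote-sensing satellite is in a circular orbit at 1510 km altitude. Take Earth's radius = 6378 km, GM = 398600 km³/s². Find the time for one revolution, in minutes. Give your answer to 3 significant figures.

116 min

Semi-major axis a = 6378 + 1510 = 7888 km. Period T = 2π√(a³/μ) = 2π√(7888³/398600) = 6972.1 s = 116.20 min.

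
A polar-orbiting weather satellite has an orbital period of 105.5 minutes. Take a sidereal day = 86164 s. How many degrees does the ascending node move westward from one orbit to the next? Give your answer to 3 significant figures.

26.4°

T = 105.5 min = 6330.0 s.
During one orbit Earth rotates (6330.0 / 86164) × 360° = 26.45°.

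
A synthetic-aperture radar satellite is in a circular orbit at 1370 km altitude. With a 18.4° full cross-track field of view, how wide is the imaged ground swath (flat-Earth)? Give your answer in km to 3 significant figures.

Half-angle = 18.4°/2 = 9.2°.
Swath width ≈ 2h·tan(θ/2) = 2 × 1370 × tan(9.2°) = 443.8 km.

444 km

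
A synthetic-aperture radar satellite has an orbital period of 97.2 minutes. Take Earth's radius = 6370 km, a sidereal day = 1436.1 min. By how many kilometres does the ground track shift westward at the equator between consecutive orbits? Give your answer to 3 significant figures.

T = 97.2 min = 5832.0 s.
During one orbit Earth rotates (5832.0 / 86166) × 360° = 24.37°.
At the equator that is 24.37° × (2π·6370/360) km/° = 24.37 × 111.2 = 2709 km.

2710 km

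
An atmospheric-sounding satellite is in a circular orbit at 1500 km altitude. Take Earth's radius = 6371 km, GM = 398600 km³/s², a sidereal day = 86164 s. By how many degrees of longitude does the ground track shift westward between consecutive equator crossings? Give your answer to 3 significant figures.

Semi-major axis a = 6371 + 1500 = 7871 km. Period T = 2π√(a³/μ) = 2π√(7871³/398600) = 6949.5 s = 115.83 min.
During one orbit Earth rotates (6949.5 / 86164) × 360° = 29.04°.

29.0°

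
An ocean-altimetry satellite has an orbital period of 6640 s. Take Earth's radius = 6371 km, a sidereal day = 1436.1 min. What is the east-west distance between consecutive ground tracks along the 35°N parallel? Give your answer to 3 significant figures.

2530 km

Node shift per orbit = (6640.0/86166) × 360° = 27.74°.
Equatorial spacing = 27.74 × 111.2 km/° = 3085 km.
At 35° latitude, spacing = 3085 × cos(35°) = 2527 km.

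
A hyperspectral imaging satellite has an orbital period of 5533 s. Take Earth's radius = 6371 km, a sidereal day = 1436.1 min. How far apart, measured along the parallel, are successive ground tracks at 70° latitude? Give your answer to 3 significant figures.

Node shift per orbit = (5533.0/86166) × 360° = 23.12°.
Equatorial spacing = 23.12 × 111.2 km/° = 2570 km.
At 70° latitude, spacing = 2570 × cos(70°) = 879 km.

879 km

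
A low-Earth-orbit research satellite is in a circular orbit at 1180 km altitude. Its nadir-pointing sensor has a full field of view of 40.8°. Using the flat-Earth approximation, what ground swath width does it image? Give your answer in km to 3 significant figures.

Half-angle = 40.8°/2 = 20.4°.
Swath width ≈ 2h·tan(θ/2) = 2 × 1180 × tan(20.4°) = 877.7 km.

878 km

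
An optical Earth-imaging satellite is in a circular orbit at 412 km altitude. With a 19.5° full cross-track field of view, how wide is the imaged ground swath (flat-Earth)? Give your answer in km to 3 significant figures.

142 km

Half-angle = 19.5°/2 = 9.75°.
Swath width ≈ 2h·tan(θ/2) = 2 × 412 × tan(9.75°) = 141.6 km.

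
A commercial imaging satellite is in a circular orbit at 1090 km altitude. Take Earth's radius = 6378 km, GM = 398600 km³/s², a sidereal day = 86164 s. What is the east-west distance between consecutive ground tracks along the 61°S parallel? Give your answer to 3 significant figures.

Semi-major axis a = 6378 + 1090 = 7468 km. Period T = 2π√(a³/μ) = 2π√(7468³/398600) = 6422.7 s = 107.05 min.
Node shift per orbit = (6422.7/86164) × 360° = 26.83°.
Equatorial spacing = 26.83 × 111.3 km/° = 2987 km.
At 61° latitude, spacing = 2987 × cos(61°) = 1448 km.

1450 km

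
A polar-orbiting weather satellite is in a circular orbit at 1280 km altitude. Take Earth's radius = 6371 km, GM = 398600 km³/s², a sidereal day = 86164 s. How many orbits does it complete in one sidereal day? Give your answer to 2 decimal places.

12.94

Semi-major axis a = 6371 + 1280 = 7651 km. Period T = 2π√(a³/μ) = 2π√(7651³/398600) = 6660.2 s = 111.00 min.
Orbits per sidereal day = 86164 / 6660.2 = 12.937.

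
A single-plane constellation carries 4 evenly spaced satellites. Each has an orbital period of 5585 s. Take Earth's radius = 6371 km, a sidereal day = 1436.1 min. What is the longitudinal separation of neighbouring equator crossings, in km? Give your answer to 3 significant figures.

649 km

Single-satellite node shift = (5585.0/86166) × 360° = 23.33°.
With 4 satellites evenly phased, successive equator crossings are 23.33/4 = 5.834° apart.
That is 5.834 × 111.2 = 649 km at the equator.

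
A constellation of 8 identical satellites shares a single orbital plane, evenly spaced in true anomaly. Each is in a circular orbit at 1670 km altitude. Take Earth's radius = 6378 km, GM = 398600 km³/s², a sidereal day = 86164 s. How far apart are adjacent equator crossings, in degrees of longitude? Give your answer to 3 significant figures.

Semi-major axis a = 6378 + 1670 = 8048 km. Period T = 2π√(a³/μ) = 2π√(8048³/398600) = 7185.3 s = 119.75 min.
Single-satellite node shift = (7185.3/86164) × 360° = 30.02°.
With 8 satellites evenly phased, successive equator crossings are 30.02/8 = 3.753° apart.

3.75°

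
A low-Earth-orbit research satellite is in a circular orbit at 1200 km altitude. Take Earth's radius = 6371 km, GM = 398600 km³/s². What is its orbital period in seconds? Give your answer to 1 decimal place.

Semi-major axis a = 6371 + 1200 = 7571 km. Period T = 2π√(a³/μ) = 2π√(7571³/398600) = 6556.0 s = 109.27 min.

6556.0 seconds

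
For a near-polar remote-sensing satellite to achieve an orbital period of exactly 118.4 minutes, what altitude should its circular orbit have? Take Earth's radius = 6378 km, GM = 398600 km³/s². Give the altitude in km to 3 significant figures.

1610 km

T = 118.4 min = 7104.0 s.
From T = 2π√(a³/μ): a = (μ T²/4π²)^(1/3) = (398600 × 7104.0² / 4π²)^(1/3) = 7987 km.
Altitude h = a − R = 7987 − 6378 = 1609 km.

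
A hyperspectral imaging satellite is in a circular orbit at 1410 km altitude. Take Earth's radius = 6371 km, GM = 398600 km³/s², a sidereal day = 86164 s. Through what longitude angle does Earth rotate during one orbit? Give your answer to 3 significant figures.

28.5°

Semi-major axis a = 6371 + 1410 = 7781 km. Period T = 2π√(a³/μ) = 2π√(7781³/398600) = 6830.7 s = 113.84 min.
During one orbit Earth rotates (6830.7 / 86164) × 360° = 28.54°.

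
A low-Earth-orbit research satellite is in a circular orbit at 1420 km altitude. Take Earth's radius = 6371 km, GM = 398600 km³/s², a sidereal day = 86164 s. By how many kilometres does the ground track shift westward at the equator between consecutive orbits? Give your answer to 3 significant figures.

Semi-major axis a = 6371 + 1420 = 7791 km. Period T = 2π√(a³/μ) = 2π√(7791³/398600) = 6843.9 s = 114.06 min.
During one orbit Earth rotates (6843.9 / 86164) × 360° = 28.59°.
At the equator that is 28.59° × (2π·6371/360) km/° = 28.59 × 111.2 = 3180 km.

3180 km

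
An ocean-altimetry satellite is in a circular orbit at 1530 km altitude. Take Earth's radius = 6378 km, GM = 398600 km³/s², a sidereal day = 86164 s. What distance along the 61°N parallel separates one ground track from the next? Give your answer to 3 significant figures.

1580 km

Semi-major axis a = 6378 + 1530 = 7908 km. Period T = 2π√(a³/μ) = 2π√(7908³/398600) = 6998.6 s = 116.64 min.
Node shift per orbit = (6998.6/86164) × 360° = 29.24°.
Equatorial spacing = 29.24 × 111.3 km/° = 3255 km.
At 61° latitude, spacing = 3255 × cos(61°) = 1578 km.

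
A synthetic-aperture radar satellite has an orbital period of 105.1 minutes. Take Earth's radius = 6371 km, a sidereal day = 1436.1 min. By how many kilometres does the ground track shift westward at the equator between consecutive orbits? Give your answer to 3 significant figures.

T = 105.1 min = 6306.0 s.
During one orbit Earth rotates (6306.0 / 86166) × 360° = 26.35°.
At the equator that is 26.35° × (2π·6371/360) km/° = 26.35 × 111.2 = 2930 km.

2930 km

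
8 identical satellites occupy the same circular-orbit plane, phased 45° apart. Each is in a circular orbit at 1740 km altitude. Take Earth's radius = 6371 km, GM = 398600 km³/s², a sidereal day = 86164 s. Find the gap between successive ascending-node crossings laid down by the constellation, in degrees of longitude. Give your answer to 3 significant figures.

Semi-major axis a = 6371 + 1740 = 8111 km. Period T = 2π√(a³/μ) = 2π√(8111³/398600) = 7269.8 s = 121.16 min.
Single-satellite node shift = (7269.8/86164) × 360° = 30.37°.
With 8 satellites evenly phased, successive equator crossings are 30.37/8 = 3.797° apart.

3.80°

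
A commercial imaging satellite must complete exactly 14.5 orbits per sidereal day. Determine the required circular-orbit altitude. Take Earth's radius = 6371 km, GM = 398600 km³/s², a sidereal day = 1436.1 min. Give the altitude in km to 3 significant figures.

Required period T = 86166 / 14.5 = 5942.5 s.
From T = 2π√(a³/μ): a = (μ T²/4π²)^(1/3) = (398600 × 5942.5² / 4π²)^(1/3) = 7091 km.
Altitude h = a − R = 7091 − 6371 = 720 km.

720 km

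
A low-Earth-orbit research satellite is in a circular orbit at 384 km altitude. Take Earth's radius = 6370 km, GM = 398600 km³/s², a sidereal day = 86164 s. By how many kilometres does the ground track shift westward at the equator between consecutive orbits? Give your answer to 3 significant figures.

Semi-major axis a = 6370 + 384 = 6754 km. Period T = 2π√(a³/μ) = 2π√(6754³/398600) = 5524.0 s = 92.07 min.
During one orbit Earth rotates (5524.0 / 86164) × 360° = 23.08°.
At the equator that is 23.08° × (2π·6370/360) km/° = 23.08 × 111.2 = 2566 km.

2570 km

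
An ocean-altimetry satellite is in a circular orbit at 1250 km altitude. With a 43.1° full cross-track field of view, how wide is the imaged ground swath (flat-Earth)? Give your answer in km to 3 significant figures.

987 km

Half-angle = 43.1°/2 = 21.55°.
Swath width ≈ 2h·tan(θ/2) = 2 × 1250 × tan(21.55°) = 987.3 km.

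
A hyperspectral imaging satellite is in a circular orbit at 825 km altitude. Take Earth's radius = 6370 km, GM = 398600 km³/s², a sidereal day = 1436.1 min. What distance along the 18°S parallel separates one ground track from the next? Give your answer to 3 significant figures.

2680 km

Semi-major axis a = 6370 + 825 = 7195 km. Period T = 2π√(a³/μ) = 2π√(7195³/398600) = 6073.8 s = 101.23 min.
Node shift per orbit = (6073.8/86166) × 360° = 25.38°.
Equatorial spacing = 25.38 × 111.2 km/° = 2821 km.
At 18° latitude, spacing = 2821 × cos(18°) = 2683 km.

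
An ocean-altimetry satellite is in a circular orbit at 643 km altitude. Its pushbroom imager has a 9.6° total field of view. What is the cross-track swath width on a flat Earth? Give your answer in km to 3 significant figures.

Half-angle = 9.6°/2 = 4.8°.
Swath width ≈ 2h·tan(θ/2) = 2 × 643 × tan(4.8°) = 108.0 km.

108 km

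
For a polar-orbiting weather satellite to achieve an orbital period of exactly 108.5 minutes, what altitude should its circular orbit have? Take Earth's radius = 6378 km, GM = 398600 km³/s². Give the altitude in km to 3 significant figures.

T = 108.5 min = 6510.0 s.
From T = 2π√(a³/μ): a = (μ T²/4π²)^(1/3) = (398600 × 6510.0² / 4π²)^(1/3) = 7536 km.
Altitude h = a − R = 7536 − 6378 = 1158 km.

1160 km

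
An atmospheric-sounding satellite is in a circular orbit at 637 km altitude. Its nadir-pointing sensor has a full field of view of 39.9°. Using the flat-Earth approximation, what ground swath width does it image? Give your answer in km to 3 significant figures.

462 km

Half-angle = 39.9°/2 = 19.95°.
Swath width ≈ 2h·tan(θ/2) = 2 × 637 × tan(19.95°) = 462.4 km.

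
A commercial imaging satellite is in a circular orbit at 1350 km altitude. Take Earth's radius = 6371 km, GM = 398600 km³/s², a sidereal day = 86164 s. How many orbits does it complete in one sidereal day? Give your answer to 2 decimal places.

12.76

Semi-major axis a = 6371 + 1350 = 7721 km. Period T = 2π√(a³/μ) = 2π√(7721³/398600) = 6751.8 s = 112.53 min.
Orbits per sidereal day = 86164 / 6751.8 = 12.762.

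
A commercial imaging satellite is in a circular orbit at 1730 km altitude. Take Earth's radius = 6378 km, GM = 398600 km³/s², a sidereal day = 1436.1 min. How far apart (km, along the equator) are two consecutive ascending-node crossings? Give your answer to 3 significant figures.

3380 km

Semi-major axis a = 6378 + 1730 = 8108 km. Period T = 2π√(a³/μ) = 2π√(8108³/398600) = 7265.8 s = 121.10 min.
During one orbit Earth rotates (7265.8 / 86166) × 360° = 30.36°.
At the equator that is 30.36° × (2π·6378/360) km/° = 30.36 × 111.3 = 3379 km.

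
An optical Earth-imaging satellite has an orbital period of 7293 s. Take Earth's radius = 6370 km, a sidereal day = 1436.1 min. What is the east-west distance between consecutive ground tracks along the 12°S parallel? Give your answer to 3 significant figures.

3310 km

Node shift per orbit = (7293.0/86166) × 360° = 30.47°.
Equatorial spacing = 30.47 × 111.2 km/° = 3388 km.
At 12° latitude, spacing = 3388 × cos(12°) = 3314 km.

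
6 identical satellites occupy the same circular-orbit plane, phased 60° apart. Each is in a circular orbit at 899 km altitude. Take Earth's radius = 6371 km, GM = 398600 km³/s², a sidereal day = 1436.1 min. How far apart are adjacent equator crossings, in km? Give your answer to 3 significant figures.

478 km

Semi-major axis a = 6371 + 899 = 7270 km. Period T = 2π√(a³/μ) = 2π√(7270³/398600) = 6169.0 s = 102.82 min.
Single-satellite node shift = (6169.0/86166) × 360° = 25.77°.
With 6 satellites evenly phased, successive equator crossings are 25.77/6 = 4.296° apart.
That is 4.296 × 111.2 = 478 km at the equator.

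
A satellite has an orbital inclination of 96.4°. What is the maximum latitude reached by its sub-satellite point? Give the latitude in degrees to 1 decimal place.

Retrograde orbit: the ground track reaches ±(180° − i) = ±(180 − 96.4) = ±83.6°.

83.6°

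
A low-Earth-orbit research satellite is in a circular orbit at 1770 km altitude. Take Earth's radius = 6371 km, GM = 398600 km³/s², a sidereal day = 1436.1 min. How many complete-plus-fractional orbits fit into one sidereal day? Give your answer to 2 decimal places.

Semi-major axis a = 6371 + 1770 = 8141 km. Period T = 2π√(a³/μ) = 2π√(8141³/398600) = 7310.2 s = 121.84 min.
Orbits per sidereal day = 86166 / 7310.2 = 11.787.

11.79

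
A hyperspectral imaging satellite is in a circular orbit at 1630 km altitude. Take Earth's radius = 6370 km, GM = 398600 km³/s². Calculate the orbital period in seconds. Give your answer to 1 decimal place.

Semi-major axis a = 6370 + 1630 = 8000 km. Period T = 2π√(a³/μ) = 2π√(8000³/398600) = 7121.1 s = 118.68 min.

7121.1 seconds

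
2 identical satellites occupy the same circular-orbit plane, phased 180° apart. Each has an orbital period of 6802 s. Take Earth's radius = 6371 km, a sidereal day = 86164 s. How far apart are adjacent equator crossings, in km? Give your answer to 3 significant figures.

Single-satellite node shift = (6802.0/86164) × 360° = 28.42°.
With 2 satellites evenly phased, successive equator crossings are 28.42/2 = 14.210° apart.
That is 14.210 × 111.2 = 1580 km at the equator.

1580 km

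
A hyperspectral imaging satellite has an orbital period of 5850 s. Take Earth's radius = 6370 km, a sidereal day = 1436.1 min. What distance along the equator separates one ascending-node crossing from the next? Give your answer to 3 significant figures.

During one orbit Earth rotates (5850.0 / 86166) × 360° = 24.44°.
At the equator that is 24.44° × (2π·6370/360) km/° = 24.44 × 111.2 = 2717 km.

2720 km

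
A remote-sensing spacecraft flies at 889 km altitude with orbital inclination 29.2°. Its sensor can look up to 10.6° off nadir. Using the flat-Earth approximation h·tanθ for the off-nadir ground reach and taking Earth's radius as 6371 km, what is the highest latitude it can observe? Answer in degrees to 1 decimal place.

30.7°

For a prograde orbit the ground track reaches latitude ±i = ±29.2°.
Sensor half-swath on the ground ≈ 889·tan(10.6°) = 166 km = 1.50° of latitude.
Maximum observable latitude ≈ 29.2 + 1.50 = 30.7°.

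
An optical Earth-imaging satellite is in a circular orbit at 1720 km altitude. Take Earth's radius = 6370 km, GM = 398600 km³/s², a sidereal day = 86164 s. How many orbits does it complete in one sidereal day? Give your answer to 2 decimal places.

Semi-major axis a = 6370 + 1720 = 8090 km. Period T = 2π√(a³/μ) = 2π√(8090³/398600) = 7241.6 s = 120.69 min.
Orbits per sidereal day = 86164 / 7241.6 = 11.898.

11.90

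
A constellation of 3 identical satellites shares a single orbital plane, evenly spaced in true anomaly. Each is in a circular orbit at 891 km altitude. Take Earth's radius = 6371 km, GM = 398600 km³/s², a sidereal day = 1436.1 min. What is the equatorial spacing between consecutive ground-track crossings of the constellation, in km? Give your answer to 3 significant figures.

954 km

Semi-major axis a = 6371 + 891 = 7262 km. Period T = 2π√(a³/μ) = 2π√(7262³/398600) = 6158.8 s = 102.65 min.
Single-satellite node shift = (6158.8/86166) × 360° = 25.73°.
With 3 satellites evenly phased, successive equator crossings are 25.73/3 = 8.577° apart.
That is 8.577 × 111.2 = 954 km at the equator.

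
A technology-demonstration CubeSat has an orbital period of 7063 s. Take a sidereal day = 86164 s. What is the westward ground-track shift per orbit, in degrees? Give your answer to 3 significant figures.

29.5°

During one orbit Earth rotates (7063.0 / 86164) × 360° = 29.51°.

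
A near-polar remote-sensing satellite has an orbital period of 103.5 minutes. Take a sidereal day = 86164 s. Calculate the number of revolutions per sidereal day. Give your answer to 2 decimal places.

T = 103.5 min = 6210.0 s.
Orbits per sidereal day = 86164 / 6210.0 = 13.875.

13.88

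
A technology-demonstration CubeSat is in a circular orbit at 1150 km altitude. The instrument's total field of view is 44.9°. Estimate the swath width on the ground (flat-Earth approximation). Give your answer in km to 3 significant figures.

950 km

Half-angle = 44.9°/2 = 22.45°.
Swath width ≈ 2h·tan(θ/2) = 2 × 1150 × tan(22.45°) = 950.3 km.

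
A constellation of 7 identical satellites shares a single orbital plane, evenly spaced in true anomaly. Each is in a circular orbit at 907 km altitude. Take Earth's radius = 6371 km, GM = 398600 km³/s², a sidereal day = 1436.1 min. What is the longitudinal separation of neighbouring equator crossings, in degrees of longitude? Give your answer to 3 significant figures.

3.69°

Semi-major axis a = 6371 + 907 = 7278 km. Period T = 2π√(a³/μ) = 2π√(7278³/398600) = 6179.2 s = 102.99 min.
Single-satellite node shift = (6179.2/86166) × 360° = 25.82°.
With 7 satellites evenly phased, successive equator crossings are 25.82/7 = 3.688° apart.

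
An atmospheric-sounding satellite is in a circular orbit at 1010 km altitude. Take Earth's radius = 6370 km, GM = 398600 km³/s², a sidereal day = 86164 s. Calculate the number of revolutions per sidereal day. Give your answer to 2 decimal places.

Semi-major axis a = 6370 + 1010 = 7380 km. Period T = 2π√(a³/μ) = 2π√(7380³/398600) = 6309.5 s = 105.16 min.
Orbits per sidereal day = 86164 / 6309.5 = 13.656.

13.66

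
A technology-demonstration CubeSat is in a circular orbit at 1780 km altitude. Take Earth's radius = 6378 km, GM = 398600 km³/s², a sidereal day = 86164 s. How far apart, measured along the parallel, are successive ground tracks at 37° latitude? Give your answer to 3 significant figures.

Semi-major axis a = 6378 + 1780 = 8158 km. Period T = 2π√(a³/μ) = 2π√(8158³/398600) = 7333.1 s = 122.22 min.
Node shift per orbit = (7333.1/86164) × 360° = 30.64°.
Equatorial spacing = 30.64 × 111.3 km/° = 3411 km.
At 37° latitude, spacing = 3411 × cos(37°) = 2724 km.

2720 km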